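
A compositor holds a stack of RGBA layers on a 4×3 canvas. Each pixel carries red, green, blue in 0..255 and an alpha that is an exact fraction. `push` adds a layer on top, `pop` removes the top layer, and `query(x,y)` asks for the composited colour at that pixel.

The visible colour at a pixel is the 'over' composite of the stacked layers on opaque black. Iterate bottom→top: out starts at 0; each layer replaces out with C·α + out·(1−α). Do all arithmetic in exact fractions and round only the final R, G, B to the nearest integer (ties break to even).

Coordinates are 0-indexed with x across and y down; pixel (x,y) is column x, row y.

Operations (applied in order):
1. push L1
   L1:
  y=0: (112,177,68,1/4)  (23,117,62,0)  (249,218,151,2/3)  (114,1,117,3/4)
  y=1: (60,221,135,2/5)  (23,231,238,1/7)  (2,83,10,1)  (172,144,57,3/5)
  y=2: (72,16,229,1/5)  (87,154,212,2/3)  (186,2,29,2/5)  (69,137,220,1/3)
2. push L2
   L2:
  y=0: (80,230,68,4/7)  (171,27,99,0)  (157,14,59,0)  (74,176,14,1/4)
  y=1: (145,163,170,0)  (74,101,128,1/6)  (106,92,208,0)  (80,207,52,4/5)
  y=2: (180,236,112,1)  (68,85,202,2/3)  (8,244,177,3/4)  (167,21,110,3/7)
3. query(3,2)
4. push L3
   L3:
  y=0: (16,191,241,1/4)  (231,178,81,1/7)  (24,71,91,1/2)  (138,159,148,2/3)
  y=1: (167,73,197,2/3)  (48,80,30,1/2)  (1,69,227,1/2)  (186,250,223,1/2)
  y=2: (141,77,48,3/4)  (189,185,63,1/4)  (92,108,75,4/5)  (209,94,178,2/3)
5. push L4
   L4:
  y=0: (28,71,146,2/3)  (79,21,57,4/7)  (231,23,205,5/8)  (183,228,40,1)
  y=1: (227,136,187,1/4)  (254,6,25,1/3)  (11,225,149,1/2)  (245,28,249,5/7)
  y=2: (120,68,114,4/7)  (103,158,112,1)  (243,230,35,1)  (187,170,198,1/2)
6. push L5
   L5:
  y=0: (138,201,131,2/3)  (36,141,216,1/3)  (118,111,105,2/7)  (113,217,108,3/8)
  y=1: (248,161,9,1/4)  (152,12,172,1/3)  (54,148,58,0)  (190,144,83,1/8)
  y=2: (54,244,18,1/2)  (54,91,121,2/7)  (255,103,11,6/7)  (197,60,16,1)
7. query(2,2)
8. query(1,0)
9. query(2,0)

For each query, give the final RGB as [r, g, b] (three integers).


(3,2) stack=L1,L2; from [0,0,0]:
L1 α=1/3: [23, 137/3, 220/3]
L2 α=3/7: [593/7, 737/21, 1870/21]
→ [85, 35, 89]

at x=2,y=2 over L1,L2,L3,L4,L5:
after L1 α=2/5: [372/5, 4/5, 58/5]
after L2 α=3/4: [123/5, 916/5, 2713/20]
after L3 α=4/5: [1963/25, 3076/25, 8713/100]
after L4 α=1: [243, 230, 35]
after L5 α=6/7: [1773/7, 848/7, 101/7]
= [253, 121, 14]

(1,0) stack=L1,L2,L3,L4,L5; from [0,0,0]:
+L1 (α=0) → [0, 0, 0]
+L2 (α=0) → [0, 0, 0]
+L3 (α=1/7) → [33, 178/7, 81/7]
+L4 (α=4/7) → [415/7, 1122/49, 1839/49]
+L5 (α=1/3) → [1082/21, 3051/49, 4754/49]
→ [52, 62, 97]

(2,0) stack=L1,L2,L3,L4,L5; from [0,0,0]:
after L1 α=2/3: [166, 436/3, 302/3]
after L2 α=0: [166, 436/3, 302/3]
after L3 α=1/2: [95, 649/6, 575/6]
after L4 α=5/8: [180, 879/16, 2625/16]
after L5 α=2/7: [1136/7, 7947/112, 2355/16]
= [162, 71, 147]


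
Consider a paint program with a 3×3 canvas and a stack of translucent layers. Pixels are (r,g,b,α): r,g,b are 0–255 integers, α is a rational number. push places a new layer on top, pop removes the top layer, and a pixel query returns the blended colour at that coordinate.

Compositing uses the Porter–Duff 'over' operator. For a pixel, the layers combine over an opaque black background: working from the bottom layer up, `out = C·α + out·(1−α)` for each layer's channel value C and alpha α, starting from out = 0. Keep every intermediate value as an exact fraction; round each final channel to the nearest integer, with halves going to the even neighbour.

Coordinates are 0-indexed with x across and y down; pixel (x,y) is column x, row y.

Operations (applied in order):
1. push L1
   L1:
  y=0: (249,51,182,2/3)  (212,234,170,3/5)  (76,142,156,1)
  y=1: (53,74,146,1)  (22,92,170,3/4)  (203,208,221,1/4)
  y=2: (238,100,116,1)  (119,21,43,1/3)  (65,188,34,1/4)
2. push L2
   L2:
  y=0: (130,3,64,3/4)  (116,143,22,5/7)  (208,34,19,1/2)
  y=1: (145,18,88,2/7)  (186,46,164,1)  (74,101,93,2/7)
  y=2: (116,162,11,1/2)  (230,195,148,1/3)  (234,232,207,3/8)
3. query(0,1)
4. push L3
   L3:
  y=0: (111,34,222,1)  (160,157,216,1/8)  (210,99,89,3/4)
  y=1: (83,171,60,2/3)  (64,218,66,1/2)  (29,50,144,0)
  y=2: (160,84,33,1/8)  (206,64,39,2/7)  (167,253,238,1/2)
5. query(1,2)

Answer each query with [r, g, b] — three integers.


at x=0,y=1 over L1,L2:
after L1 α=1: [53, 74, 146]
after L2 α=2/7: [555/7, 58, 906/7]
→ [79, 58, 129]

(1,2) stack=L1,L2,L3; from [0,0,0]:
+L1 (α=1/3) → [119/3, 7, 43/3]
+L2 (α=1/3) → [928/9, 209/3, 530/9]
+L3 (α=2/7) → [8348/63, 1429/21, 3352/63]
→ [133, 68, 53]


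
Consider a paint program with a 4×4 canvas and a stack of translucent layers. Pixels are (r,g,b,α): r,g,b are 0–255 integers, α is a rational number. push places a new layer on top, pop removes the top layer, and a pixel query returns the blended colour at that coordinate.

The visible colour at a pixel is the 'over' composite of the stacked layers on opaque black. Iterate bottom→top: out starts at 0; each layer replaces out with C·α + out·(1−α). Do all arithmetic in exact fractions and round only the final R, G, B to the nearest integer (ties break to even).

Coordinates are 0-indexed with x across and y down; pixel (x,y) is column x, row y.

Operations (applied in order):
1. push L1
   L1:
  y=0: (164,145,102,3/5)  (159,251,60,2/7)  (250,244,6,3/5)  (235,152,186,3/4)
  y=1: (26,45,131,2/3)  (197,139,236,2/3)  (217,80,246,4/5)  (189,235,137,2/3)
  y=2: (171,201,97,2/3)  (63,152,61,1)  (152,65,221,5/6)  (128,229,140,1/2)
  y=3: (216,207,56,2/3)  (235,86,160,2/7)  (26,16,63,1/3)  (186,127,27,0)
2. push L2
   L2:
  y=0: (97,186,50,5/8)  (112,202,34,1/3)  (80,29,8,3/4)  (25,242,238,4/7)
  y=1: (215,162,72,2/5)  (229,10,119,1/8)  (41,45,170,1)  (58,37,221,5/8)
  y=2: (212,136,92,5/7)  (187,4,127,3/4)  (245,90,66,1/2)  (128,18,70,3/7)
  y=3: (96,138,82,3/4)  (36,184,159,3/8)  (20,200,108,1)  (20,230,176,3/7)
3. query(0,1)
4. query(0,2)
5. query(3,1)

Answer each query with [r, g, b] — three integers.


at x=0,y=1 over L1,L2:
+L1 (α=2/3) → [52/3, 30, 262/3]
+L2 (α=2/5) → [482/5, 414/5, 406/5]
= [96, 83, 81]

at x=0,y=2 over L1,L2:
L1 α=2/3: [114, 134, 194/3]
L2 α=5/7: [184, 948/7, 1768/21]
rounded: [184, 135, 84]

query (3,1) [L1,L2] — begin 0,0,0
after L1 α=2/3: [126, 470/3, 274/3]
after L2 α=5/8: [167/2, 655/8, 1379/8]
→ [84, 82, 172]


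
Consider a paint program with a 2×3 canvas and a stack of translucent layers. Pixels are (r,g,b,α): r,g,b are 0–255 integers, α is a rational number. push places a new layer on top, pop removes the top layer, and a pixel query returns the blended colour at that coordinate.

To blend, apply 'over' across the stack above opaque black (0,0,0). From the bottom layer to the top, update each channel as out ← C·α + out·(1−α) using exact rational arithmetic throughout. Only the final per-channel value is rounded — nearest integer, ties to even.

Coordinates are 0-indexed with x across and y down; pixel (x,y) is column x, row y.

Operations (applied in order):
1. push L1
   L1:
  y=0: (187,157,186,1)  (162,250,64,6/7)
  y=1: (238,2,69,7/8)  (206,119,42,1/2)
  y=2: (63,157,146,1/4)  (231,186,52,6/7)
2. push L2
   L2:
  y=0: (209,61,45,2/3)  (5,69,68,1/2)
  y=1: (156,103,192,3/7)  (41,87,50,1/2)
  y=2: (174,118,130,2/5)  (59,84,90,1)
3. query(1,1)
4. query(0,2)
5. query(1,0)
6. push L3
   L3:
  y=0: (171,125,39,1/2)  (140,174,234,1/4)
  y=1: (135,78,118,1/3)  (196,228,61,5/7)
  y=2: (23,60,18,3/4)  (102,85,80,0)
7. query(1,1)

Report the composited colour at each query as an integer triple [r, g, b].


(1,1) stack=L1,L2; from [0,0,0]:
L1 α=1/2: [103, 119/2, 21]
L2 α=1/2: [72, 293/4, 71/2]
= [72, 73, 36]

query (0,2) [L1,L2] — begin 0,0,0
L1 α=1/4: [63/4, 157/4, 73/2]
L2 α=2/5: [1581/20, 283/4, 739/10]
→ [79, 71, 74]

(1,0) stack=L1,L2; from [0,0,0]:
after L1 α=6/7: [972/7, 1500/7, 384/7]
after L2 α=1/2: [1007/14, 1983/14, 430/7]
→ [72, 142, 61]

query (1,1) [L1,L2,L3] — begin 0,0,0
after L1 α=1/2: [103, 119/2, 21]
after L2 α=1/2: [72, 293/4, 71/2]
after L3 α=5/7: [1124/7, 2573/14, 376/7]
→ [161, 184, 54]


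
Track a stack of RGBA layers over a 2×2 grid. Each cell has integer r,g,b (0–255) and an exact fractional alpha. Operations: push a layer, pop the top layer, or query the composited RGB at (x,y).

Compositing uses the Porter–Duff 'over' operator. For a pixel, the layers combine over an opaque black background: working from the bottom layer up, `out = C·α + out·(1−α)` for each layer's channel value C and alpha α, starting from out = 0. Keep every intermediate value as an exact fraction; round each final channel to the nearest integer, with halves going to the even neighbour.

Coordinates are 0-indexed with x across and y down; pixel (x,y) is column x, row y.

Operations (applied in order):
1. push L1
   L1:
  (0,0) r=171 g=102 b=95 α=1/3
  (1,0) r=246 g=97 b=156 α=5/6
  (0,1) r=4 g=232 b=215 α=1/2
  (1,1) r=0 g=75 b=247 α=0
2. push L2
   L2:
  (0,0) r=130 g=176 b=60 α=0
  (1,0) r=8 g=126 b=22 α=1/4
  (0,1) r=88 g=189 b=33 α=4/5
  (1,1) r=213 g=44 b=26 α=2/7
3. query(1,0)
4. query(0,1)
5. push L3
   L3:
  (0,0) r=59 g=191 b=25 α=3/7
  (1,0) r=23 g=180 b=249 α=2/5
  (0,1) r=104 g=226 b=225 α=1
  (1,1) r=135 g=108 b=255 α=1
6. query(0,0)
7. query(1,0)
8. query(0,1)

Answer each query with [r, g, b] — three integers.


(1,0) stack=L1,L2; from [0,0,0]:
+L1 (α=5/6) → [205, 485/6, 130]
+L2 (α=1/4) → [623/4, 737/8, 103]
= [156, 92, 103]

at x=0,y=1 over L1,L2:
after L1 α=1/2: [2, 116, 215/2]
after L2 α=4/5: [354/5, 872/5, 479/10]
→ [71, 174, 48]

query (0,0) [L1,L2,L3] — begin 0,0,0
after L1 α=1/3: [57, 34, 95/3]
after L2 α=0: [57, 34, 95/3]
after L3 α=3/7: [405/7, 709/7, 605/21]
→ [58, 101, 29]

query (1,0) [L1,L2,L3] — begin 0,0,0
L1 α=5/6: [205, 485/6, 130]
L2 α=1/4: [623/4, 737/8, 103]
L3 α=2/5: [2053/20, 5091/40, 807/5]
= [103, 127, 161]

(0,1) stack=L1,L2,L3; from [0,0,0]:
+L1 (α=1/2) → [2, 116, 215/2]
+L2 (α=4/5) → [354/5, 872/5, 479/10]
+L3 (α=1) → [104, 226, 225]
→ [104, 226, 225]


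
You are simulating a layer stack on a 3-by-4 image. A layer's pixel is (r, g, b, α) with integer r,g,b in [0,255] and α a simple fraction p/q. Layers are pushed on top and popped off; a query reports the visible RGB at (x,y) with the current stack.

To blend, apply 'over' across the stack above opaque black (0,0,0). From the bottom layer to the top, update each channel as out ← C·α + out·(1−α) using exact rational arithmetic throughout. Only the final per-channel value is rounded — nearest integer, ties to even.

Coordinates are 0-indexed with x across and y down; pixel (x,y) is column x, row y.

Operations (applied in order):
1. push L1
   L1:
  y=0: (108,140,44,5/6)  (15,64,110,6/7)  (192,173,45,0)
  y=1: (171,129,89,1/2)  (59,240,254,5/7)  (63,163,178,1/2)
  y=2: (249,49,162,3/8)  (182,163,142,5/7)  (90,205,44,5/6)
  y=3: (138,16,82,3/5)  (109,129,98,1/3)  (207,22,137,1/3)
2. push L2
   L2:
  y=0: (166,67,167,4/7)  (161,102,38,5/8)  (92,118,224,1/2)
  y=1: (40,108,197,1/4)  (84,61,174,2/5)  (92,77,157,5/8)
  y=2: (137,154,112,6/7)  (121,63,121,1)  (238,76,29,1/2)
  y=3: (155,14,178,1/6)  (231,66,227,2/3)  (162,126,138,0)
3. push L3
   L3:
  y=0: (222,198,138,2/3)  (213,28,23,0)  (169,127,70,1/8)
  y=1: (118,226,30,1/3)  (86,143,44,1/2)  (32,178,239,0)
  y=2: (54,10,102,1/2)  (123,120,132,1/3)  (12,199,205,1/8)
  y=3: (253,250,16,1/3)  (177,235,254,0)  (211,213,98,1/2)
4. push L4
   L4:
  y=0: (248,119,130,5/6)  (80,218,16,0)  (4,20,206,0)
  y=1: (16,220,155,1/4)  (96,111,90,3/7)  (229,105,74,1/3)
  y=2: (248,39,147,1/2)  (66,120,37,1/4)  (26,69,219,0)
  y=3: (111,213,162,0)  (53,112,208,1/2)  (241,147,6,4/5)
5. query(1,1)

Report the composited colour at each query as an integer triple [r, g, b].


(1,1) stack=L1,L2,L3,L4; from [0,0,0]:
+L1 (α=5/7) → [295/7, 1200/7, 1270/7]
+L2 (α=2/5) → [2061/35, 4454/35, 6246/35]
+L3 (α=1/2) → [5071/70, 9459/70, 3893/35]
+L4 (α=3/7) → [20222/245, 30573/245, 25022/245]
= [83, 125, 102]


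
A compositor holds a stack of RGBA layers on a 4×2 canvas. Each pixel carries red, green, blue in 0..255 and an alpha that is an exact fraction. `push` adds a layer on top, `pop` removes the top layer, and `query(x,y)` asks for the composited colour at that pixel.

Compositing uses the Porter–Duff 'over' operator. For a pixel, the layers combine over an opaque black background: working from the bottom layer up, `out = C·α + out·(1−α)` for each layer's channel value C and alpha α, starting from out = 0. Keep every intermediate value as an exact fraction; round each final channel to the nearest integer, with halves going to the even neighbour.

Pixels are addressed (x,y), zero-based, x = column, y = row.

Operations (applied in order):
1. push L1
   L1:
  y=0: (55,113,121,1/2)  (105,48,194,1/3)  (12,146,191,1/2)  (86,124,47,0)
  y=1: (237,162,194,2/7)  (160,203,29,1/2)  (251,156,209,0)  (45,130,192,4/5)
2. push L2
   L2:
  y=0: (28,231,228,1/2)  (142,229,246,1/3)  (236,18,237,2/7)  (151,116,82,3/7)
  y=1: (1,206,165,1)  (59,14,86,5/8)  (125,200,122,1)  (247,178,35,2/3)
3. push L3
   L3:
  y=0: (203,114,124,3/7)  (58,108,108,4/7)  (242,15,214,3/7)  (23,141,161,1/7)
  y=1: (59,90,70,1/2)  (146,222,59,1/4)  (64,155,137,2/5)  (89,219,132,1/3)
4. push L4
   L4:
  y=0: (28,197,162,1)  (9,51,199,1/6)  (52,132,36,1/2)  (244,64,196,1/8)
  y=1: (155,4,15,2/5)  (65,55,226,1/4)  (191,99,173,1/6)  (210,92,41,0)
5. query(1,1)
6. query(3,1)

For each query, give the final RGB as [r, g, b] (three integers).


(1,1) stack=L1,L2,L3,L4; from [0,0,0]:
+L1 (α=1/2) → [80, 203/2, 29/2]
+L2 (α=5/8) → [535/8, 749/16, 947/16]
+L3 (α=1/4) → [2773/32, 5799/64, 3785/64]
+L4 (α=1/4) → [10399/128, 20917/256, 25819/256]
→ [81, 82, 101]

at x=3,y=1 over L1,L2,L3,L4:
L1 α=4/5: [36, 104, 768/5]
L2 α=2/3: [530/3, 460/3, 1118/15]
L3 α=1/3: [1327/9, 1577/9, 4216/45]
L4 α=0: [1327/9, 1577/9, 4216/45]
→ [147, 175, 94]


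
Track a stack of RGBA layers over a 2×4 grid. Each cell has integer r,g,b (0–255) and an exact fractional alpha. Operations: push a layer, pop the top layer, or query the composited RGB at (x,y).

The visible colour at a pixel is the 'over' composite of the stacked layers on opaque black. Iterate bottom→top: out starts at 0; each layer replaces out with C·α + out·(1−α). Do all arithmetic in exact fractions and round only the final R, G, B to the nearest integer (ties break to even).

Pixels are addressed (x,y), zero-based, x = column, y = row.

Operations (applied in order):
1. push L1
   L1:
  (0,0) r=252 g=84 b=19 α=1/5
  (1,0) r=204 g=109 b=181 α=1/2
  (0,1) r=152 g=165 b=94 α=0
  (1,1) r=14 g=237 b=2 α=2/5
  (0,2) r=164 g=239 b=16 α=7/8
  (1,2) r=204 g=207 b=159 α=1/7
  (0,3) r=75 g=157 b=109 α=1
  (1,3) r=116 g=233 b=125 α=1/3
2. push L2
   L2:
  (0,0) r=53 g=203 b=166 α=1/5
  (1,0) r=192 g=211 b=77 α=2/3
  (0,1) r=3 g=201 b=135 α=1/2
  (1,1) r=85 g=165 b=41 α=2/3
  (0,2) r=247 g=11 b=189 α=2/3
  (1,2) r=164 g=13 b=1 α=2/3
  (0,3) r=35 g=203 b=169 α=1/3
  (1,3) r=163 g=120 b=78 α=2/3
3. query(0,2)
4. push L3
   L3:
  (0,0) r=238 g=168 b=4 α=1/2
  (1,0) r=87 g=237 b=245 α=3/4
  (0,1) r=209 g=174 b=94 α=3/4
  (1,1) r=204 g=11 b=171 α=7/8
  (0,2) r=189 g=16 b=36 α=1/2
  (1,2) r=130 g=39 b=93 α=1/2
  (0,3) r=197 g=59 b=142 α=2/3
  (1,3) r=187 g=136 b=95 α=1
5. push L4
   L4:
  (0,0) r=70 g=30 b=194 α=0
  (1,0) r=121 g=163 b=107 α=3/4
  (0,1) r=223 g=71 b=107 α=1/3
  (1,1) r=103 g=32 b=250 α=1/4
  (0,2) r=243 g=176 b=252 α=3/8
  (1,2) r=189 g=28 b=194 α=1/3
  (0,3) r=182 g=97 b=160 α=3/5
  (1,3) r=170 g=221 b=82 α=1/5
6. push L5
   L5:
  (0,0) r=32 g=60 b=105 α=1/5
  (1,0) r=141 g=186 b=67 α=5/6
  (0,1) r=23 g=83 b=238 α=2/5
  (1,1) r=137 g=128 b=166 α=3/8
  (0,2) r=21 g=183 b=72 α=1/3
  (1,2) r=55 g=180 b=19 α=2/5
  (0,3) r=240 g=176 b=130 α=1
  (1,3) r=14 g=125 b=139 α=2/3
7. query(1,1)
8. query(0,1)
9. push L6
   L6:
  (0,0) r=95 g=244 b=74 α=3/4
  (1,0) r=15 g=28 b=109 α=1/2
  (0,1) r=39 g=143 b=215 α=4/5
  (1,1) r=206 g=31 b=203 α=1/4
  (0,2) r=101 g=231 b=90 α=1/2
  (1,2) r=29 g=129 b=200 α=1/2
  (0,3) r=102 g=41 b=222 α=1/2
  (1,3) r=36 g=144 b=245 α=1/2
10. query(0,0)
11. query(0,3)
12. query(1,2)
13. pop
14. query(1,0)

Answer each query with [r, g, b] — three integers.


query (0,2) [L1,L2] — begin 0,0,0
+L1 (α=7/8) → [287/2, 1673/8, 14]
+L2 (α=2/3) → [425/2, 1849/24, 392/3]
→ [212, 77, 131]

query (1,1) [L1,L2,L3,L4,L5] — begin 0,0,0
+L1 (α=2/5) → [28/5, 474/5, 4/5]
+L2 (α=2/3) → [878/15, 708/5, 138/5]
+L3 (α=7/8) → [11149/60, 1093/40, 6123/40]
+L4 (α=1/4) → [13209/80, 4559/160, 28369/160]
+L5 (α=3/8) → [19785/128, 16847/256, 44305/256]
→ [155, 66, 173]

query (0,1) [L1,L2,L3,L4,L5] — begin 0,0,0
after L1 α=0: [0, 0, 0]
after L2 α=1/2: [3/2, 201/2, 135/2]
after L3 α=3/4: [1257/8, 1245/8, 699/8]
after L4 α=1/3: [2149/12, 1529/12, 1127/12]
after L5 α=2/5: [2333/20, 2193/20, 3031/20]
= [117, 110, 152]

(0,0) stack=L1,L2,L3,L4,L5,L6; from [0,0,0]:
after L1 α=1/5: [252/5, 84/5, 19/5]
after L2 α=1/5: [1273/25, 1351/25, 906/25]
after L3 α=1/2: [7223/50, 5551/50, 503/25]
after L4 α=0: [7223/50, 5551/50, 503/25]
after L5 α=1/5: [15246/125, 12602/125, 4637/125]
after L6 α=3/4: [50871/500, 52051/250, 32387/500]
= [102, 208, 65]

(0,3) stack=L1,L2,L3,L4,L5,L6; from [0,0,0]:
after L1 α=1: [75, 157, 109]
after L2 α=1/3: [185/3, 517/3, 129]
after L3 α=2/3: [1367/9, 871/9, 413/3]
after L4 α=3/5: [7648/45, 4361/45, 2266/15]
after L5 α=1: [240, 176, 130]
after L6 α=1/2: [171, 217/2, 176]
rounded: [171, 108, 176]

at x=1,y=2 over L1,L2,L3,L4,L5,L6:
after L1 α=1/7: [204/7, 207/7, 159/7]
after L2 α=2/3: [2500/21, 389/21, 173/21]
after L3 α=1/2: [2615/21, 604/21, 1063/21]
after L4 α=1/3: [9199/63, 1796/63, 6200/63]
after L5 α=2/5: [11509/105, 9356/105, 6998/105]
after L6 α=1/2: [7277/105, 22901/210, 13999/105]
= [69, 109, 133]

(1,0) stack=L1,L2,L3,L4,L5; from [0,0,0]:
after L1 α=1/2: [102, 109/2, 181/2]
after L2 α=2/3: [162, 953/6, 163/2]
after L3 α=3/4: [423/4, 5219/24, 1633/8]
after L4 α=3/4: [1875/16, 16955/96, 4201/32]
after L5 α=5/6: [4385/32, 106235/576, 14921/192]
rounded: [137, 184, 78]


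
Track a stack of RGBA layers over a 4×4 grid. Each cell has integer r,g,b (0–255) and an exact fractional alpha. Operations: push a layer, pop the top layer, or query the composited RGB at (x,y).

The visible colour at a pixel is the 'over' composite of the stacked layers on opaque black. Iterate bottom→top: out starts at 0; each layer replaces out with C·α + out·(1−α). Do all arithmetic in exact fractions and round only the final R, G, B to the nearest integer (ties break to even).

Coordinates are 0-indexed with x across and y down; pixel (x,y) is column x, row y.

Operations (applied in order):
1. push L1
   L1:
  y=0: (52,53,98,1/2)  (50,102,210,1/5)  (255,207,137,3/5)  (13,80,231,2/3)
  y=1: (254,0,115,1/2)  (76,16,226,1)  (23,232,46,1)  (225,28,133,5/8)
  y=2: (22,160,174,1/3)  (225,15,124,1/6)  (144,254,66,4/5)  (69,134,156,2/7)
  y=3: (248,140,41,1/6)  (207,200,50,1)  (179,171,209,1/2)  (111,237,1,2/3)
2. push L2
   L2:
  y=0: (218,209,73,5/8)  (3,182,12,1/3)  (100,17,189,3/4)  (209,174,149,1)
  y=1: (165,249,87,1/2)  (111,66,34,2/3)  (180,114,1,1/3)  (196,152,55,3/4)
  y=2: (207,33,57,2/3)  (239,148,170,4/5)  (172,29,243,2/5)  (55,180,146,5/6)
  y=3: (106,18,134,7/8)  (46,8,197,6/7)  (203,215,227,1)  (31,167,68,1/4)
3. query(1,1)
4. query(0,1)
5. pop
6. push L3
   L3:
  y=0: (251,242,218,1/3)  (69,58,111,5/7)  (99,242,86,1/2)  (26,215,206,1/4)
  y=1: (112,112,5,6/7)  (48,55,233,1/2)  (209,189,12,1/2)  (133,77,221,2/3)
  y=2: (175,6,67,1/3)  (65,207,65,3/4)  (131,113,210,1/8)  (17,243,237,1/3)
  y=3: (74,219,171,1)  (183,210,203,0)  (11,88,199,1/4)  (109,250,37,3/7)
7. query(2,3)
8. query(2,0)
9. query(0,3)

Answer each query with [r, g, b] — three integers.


query (1,1) [L1,L2] — begin 0,0,0
L1 α=1: [76, 16, 226]
L2 α=2/3: [298/3, 148/3, 98]
= [99, 49, 98]

at x=0,y=1 over L1,L2:
L1 α=1/2: [127, 0, 115/2]
L2 α=1/2: [146, 249/2, 289/4]
= [146, 124, 72]

at x=2,y=3 over L1,L3:
after L1 α=1/2: [179/2, 171/2, 209/2]
after L3 α=1/4: [559/8, 689/8, 1025/8]
rounded: [70, 86, 128]

(2,0) stack=L1,L3; from [0,0,0]:
L1 α=3/5: [153, 621/5, 411/5]
L3 α=1/2: [126, 1831/10, 841/10]
= [126, 183, 84]

query (0,3) [L1,L3] — begin 0,0,0
after L1 α=1/6: [124/3, 70/3, 41/6]
after L3 α=1: [74, 219, 171]
→ [74, 219, 171]


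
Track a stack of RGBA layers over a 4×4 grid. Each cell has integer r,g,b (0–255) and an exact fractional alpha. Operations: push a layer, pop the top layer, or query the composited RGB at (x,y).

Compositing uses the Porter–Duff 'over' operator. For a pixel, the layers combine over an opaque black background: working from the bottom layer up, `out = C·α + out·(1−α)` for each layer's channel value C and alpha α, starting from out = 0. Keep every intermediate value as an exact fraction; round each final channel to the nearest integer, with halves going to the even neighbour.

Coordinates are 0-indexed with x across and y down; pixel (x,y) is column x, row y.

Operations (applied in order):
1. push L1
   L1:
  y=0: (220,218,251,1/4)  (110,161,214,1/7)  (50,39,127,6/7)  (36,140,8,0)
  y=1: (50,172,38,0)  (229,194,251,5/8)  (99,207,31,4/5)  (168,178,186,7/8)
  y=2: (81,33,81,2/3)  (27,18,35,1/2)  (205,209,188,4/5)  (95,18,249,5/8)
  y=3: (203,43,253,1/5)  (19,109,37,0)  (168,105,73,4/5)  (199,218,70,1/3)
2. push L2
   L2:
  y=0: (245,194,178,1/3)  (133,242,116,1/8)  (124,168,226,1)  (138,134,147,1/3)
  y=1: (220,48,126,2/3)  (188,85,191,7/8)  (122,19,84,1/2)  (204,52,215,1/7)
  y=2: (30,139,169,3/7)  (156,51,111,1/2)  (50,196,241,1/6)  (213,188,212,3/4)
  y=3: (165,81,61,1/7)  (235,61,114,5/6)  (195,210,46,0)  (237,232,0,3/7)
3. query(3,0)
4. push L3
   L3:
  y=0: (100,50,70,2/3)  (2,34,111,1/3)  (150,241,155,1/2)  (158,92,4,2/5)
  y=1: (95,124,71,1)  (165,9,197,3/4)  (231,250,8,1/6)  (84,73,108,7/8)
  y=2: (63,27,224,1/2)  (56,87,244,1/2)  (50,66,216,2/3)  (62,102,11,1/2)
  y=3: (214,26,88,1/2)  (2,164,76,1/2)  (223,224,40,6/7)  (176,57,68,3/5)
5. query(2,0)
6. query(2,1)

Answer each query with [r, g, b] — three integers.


query (3,0) [L1,L2] — begin 0,0,0
L1 α=0: [0, 0, 0]
L2 α=1/3: [46, 134/3, 49]
rounded: [46, 45, 49]

at x=2,y=0 over L1,L2,L3:
L1 α=6/7: [300/7, 234/7, 762/7]
L2 α=1: [124, 168, 226]
L3 α=1/2: [137, 409/2, 381/2]
→ [137, 204, 190]

(2,1) stack=L1,L2,L3; from [0,0,0]:
L1 α=4/5: [396/5, 828/5, 124/5]
L2 α=1/2: [503/5, 923/10, 272/5]
L3 α=1/6: [367/3, 1423/12, 140/3]
rounded: [122, 119, 47]


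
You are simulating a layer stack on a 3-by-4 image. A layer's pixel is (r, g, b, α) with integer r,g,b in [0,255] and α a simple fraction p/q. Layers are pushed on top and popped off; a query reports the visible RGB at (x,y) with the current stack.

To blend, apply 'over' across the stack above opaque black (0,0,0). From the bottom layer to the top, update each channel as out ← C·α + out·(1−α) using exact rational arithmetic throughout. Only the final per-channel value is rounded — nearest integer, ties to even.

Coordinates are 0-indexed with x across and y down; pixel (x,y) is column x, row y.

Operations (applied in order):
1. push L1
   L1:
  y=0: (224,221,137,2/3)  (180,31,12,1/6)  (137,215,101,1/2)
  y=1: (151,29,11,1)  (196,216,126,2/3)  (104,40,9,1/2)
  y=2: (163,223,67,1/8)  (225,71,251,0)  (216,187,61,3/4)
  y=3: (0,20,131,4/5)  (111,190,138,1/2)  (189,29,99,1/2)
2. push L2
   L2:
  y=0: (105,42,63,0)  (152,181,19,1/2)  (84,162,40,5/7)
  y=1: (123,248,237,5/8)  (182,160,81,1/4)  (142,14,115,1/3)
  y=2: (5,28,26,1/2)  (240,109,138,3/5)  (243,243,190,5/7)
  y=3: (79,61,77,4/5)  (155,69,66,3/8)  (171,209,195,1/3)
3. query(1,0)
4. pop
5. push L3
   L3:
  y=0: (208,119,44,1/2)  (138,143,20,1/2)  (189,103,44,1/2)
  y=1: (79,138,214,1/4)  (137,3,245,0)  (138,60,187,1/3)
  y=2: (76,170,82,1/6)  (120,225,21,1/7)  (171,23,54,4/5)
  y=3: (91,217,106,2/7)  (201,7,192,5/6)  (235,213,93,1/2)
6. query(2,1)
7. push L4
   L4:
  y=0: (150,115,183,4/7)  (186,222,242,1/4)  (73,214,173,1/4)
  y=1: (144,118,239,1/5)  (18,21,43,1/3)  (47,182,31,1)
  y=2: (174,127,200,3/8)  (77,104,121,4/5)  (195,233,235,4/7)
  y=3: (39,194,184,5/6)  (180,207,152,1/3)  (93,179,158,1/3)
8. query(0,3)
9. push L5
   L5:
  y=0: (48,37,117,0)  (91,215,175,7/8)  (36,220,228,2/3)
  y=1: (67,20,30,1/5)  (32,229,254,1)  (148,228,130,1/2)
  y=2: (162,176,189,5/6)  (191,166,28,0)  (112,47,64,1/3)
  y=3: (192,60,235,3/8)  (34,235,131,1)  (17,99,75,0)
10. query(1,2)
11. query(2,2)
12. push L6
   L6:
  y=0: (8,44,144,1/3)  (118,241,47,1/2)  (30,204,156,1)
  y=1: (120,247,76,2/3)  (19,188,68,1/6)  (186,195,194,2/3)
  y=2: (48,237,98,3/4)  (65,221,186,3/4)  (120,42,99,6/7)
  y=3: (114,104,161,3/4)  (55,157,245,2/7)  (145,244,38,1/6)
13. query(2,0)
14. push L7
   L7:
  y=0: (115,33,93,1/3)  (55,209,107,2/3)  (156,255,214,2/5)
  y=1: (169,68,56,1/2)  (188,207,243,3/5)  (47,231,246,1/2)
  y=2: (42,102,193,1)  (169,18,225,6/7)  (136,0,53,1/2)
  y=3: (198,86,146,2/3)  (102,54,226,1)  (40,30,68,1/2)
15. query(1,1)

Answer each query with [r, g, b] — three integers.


query (1,0) [L1,L2] — begin 0,0,0
+L1 (α=1/6) → [30, 31/6, 2]
+L2 (α=1/2) → [91, 1117/12, 21/2]
→ [91, 93, 10]

at x=2,y=1 over L1,L3:
+L1 (α=1/2) → [52, 20, 9/2]
+L3 (α=1/3) → [242/3, 100/3, 196/3]
rounded: [81, 33, 65]

(0,3) stack=L1,L3,L4; from [0,0,0]:
+L1 (α=4/5) → [0, 16, 524/5]
+L3 (α=2/7) → [26, 514/7, 736/7]
+L4 (α=5/6) → [221/6, 3652/21, 1196/7]
→ [37, 174, 171]

(1,2) stack=L1,L3,L4,L5; from [0,0,0]:
L1 α=0: [0, 0, 0]
L3 α=1/7: [120/7, 225/7, 3]
L4 α=4/5: [2276/35, 3137/35, 487/5]
L5 α=0: [2276/35, 3137/35, 487/5]
→ [65, 90, 97]

at x=2,y=2 over L1,L3,L4,L5:
after L1 α=3/4: [162, 561/4, 183/4]
after L3 α=4/5: [846/5, 929/20, 1047/20]
after L4 α=4/7: [6438/35, 3061/20, 21941/140]
after L5 α=1/3: [16796/105, 1177/10, 8807/70]
rounded: [160, 118, 126]

at x=2,y=0 over L1,L3,L4,L5,L6:
after L1 α=1/2: [137/2, 215/2, 101/2]
after L3 α=1/2: [515/4, 421/4, 189/4]
after L4 α=1/4: [1837/16, 2119/16, 1259/16]
after L5 α=2/3: [2989/48, 3053/16, 8555/48]
after L6 α=1: [30, 204, 156]
→ [30, 204, 156]

(1,1) stack=L1,L3,L4,L5,L6,L7; from [0,0,0]:
+L1 (α=2/3) → [392/3, 144, 84]
+L3 (α=0) → [392/3, 144, 84]
+L4 (α=1/3) → [838/9, 103, 211/3]
+L5 (α=1) → [32, 229, 254]
+L6 (α=1/6) → [179/6, 1333/6, 223]
+L7 (α=3/5) → [1871/15, 3196/15, 235]
= [125, 213, 235]


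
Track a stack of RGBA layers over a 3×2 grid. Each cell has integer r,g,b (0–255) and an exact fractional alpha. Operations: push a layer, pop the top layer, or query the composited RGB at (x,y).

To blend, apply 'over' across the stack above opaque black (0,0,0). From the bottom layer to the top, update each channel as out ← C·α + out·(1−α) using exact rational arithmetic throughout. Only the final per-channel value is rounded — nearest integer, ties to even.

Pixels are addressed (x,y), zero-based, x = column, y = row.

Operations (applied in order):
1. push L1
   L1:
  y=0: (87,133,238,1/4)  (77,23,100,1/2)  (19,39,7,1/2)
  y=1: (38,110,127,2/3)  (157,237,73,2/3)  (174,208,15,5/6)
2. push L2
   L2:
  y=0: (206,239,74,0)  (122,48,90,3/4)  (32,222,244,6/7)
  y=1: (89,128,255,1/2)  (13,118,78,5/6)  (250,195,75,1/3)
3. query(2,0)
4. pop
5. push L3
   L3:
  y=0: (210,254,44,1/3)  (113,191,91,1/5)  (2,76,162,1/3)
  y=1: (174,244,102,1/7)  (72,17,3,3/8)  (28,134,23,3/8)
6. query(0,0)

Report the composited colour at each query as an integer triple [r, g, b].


at x=2,y=0 over L1,L2:
+L1 (α=1/2) → [19/2, 39/2, 7/2]
+L2 (α=6/7) → [403/14, 2703/14, 2935/14]
= [29, 193, 210]

query (0,0) [L1,L3] — begin 0,0,0
L1 α=1/4: [87/4, 133/4, 119/2]
L3 α=1/3: [169/2, 641/6, 163/3]
= [84, 107, 54]


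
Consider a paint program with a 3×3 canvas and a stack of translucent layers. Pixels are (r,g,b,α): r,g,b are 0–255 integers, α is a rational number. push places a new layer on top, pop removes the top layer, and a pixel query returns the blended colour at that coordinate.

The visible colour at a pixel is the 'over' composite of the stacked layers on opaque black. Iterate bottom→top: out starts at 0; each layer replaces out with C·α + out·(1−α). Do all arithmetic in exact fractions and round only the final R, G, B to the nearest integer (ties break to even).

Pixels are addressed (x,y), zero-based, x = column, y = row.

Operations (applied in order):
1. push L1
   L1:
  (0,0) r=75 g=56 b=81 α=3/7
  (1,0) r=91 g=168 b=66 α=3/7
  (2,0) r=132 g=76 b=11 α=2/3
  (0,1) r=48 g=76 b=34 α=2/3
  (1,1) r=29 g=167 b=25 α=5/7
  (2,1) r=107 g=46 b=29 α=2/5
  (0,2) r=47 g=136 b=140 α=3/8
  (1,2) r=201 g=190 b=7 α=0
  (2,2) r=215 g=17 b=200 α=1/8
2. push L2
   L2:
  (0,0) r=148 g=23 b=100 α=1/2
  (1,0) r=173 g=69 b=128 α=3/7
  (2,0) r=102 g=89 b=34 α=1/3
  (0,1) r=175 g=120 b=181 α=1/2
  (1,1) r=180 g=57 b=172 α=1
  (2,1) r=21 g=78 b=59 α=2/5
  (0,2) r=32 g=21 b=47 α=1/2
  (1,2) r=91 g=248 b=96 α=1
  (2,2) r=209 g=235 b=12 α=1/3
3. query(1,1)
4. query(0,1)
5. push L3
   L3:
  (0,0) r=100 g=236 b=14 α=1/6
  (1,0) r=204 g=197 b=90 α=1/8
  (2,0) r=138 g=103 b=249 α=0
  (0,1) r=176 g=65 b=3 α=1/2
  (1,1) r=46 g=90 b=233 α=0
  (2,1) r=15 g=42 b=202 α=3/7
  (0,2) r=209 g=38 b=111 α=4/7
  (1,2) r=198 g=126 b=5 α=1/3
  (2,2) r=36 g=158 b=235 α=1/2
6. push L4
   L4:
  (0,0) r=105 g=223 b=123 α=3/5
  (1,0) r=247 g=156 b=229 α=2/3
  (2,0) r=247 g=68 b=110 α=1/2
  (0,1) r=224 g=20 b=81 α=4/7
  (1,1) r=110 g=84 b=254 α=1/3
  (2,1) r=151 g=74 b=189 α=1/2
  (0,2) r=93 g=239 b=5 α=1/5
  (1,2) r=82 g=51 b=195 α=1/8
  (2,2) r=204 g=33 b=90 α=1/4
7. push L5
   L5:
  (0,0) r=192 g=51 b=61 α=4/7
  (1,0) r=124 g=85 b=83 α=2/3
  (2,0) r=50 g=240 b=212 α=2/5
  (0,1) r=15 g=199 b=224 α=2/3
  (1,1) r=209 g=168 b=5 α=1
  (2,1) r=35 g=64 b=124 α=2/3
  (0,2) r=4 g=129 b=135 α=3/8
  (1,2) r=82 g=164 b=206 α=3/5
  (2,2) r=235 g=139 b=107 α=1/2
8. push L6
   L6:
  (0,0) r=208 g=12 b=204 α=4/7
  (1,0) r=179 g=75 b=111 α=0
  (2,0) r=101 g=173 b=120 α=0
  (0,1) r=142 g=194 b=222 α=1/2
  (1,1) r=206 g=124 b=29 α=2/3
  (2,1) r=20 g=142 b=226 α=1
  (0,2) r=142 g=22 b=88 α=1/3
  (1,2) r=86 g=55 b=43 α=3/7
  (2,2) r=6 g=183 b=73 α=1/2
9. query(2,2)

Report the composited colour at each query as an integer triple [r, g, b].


query (1,1) [L1,L2] — begin 0,0,0
L1 α=5/7: [145/7, 835/7, 125/7]
L2 α=1: [180, 57, 172]
= [180, 57, 172]

query (0,1) [L1,L2] — begin 0,0,0
+L1 (α=2/3) → [32, 152/3, 68/3]
+L2 (α=1/2) → [207/2, 256/3, 611/6]
→ [104, 85, 102]

at x=2,y=2 over L1,L2,L3,L4,L5,L6:
after L1 α=1/8: [215/8, 17/8, 25]
after L2 α=1/3: [1051/12, 319/4, 62/3]
after L3 α=1/2: [1483/24, 951/8, 767/6]
after L4 α=1/4: [3115/32, 3117/32, 947/8]
after L5 α=1/2: [10635/64, 7565/64, 1803/16]
after L6 α=1/2: [11019/128, 19277/128, 2971/32]
→ [86, 151, 93]


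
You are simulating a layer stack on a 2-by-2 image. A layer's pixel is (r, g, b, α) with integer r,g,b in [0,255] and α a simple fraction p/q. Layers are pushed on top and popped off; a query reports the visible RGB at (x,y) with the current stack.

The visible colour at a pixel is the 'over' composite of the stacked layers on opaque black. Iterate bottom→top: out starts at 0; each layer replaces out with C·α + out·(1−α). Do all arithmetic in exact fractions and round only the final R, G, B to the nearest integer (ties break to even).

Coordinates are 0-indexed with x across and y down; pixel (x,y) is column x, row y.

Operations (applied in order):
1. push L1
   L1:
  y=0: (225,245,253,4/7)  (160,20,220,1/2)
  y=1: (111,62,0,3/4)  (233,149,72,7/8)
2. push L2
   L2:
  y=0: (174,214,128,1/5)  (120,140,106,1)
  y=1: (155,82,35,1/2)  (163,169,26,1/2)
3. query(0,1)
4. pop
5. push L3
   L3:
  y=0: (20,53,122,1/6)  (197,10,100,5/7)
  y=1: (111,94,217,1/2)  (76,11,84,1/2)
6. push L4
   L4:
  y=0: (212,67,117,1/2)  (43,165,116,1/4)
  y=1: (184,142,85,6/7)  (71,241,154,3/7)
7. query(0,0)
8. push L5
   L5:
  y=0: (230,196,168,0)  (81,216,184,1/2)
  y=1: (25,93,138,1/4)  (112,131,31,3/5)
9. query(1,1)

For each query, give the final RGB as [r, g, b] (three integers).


(0,1) stack=L1,L2; from [0,0,0]:
after L1 α=3/4: [333/4, 93/2, 0]
after L2 α=1/2: [953/8, 257/4, 35/2]
rounded: [119, 64, 18]

at x=0,y=0 over L1,L3,L4:
after L1 α=4/7: [900/7, 140, 1012/7]
after L3 α=1/6: [2320/21, 251/2, 2957/21]
after L4 α=1/2: [3386/21, 385/4, 2707/21]
= [161, 96, 129]

query (1,1) [L1,L3,L4,L5] — begin 0,0,0
+L1 (α=7/8) → [1631/8, 1043/8, 63]
+L3 (α=1/2) → [2239/16, 1131/16, 147/2]
+L4 (α=3/7) → [3091/28, 4023/28, 108]
+L5 (α=3/5) → [1559/14, 1905/14, 309/5]
rounded: [111, 136, 62]


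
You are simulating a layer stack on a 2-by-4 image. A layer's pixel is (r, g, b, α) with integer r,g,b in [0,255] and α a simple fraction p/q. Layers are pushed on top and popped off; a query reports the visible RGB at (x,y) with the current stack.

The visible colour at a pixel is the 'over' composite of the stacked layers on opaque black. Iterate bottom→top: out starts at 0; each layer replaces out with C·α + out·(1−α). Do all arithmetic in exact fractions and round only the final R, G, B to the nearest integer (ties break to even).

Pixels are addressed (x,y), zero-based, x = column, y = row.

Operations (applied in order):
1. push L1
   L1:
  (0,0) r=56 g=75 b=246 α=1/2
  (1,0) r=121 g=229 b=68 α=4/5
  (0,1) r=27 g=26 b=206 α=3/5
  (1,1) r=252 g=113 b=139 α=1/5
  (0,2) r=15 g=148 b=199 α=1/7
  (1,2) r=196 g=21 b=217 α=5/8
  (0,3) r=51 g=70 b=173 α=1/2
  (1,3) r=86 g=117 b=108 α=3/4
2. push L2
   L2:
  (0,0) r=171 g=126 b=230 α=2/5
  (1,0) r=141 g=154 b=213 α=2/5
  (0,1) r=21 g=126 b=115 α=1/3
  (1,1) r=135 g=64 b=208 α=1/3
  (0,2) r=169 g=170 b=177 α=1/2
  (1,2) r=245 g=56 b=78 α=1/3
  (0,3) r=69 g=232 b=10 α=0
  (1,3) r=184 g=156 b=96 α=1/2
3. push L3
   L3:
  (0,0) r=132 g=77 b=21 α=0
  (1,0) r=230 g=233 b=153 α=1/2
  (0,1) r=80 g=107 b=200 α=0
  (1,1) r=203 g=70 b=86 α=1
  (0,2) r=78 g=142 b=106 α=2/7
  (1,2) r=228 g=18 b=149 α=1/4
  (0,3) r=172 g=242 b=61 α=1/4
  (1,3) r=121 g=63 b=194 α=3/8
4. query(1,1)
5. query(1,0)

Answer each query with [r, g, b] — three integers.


(1,1) stack=L1,L2,L3; from [0,0,0]:
+L1 (α=1/5) → [252/5, 113/5, 139/5]
+L2 (α=1/3) → [393/5, 182/5, 1318/15]
+L3 (α=1) → [203, 70, 86]
= [203, 70, 86]

query (1,0) [L1,L2,L3] — begin 0,0,0
after L1 α=4/5: [484/5, 916/5, 272/5]
after L2 α=2/5: [2862/25, 4288/25, 2946/25]
after L3 α=1/2: [4306/25, 10113/50, 6771/50]
rounded: [172, 202, 135]


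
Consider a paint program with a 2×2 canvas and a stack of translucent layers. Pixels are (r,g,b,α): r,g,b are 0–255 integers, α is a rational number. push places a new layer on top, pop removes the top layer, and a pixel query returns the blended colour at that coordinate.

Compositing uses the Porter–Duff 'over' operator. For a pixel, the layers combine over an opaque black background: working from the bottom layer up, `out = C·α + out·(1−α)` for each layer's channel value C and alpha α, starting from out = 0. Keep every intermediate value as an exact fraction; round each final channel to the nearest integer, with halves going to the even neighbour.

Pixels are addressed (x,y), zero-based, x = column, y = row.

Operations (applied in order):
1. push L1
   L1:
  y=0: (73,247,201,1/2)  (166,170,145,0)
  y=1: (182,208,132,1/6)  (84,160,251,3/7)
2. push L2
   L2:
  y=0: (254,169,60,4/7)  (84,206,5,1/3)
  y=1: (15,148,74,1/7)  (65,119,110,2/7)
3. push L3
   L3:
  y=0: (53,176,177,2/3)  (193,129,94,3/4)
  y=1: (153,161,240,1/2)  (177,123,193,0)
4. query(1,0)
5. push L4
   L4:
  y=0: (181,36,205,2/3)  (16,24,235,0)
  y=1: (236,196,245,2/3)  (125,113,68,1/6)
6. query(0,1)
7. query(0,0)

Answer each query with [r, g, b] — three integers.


query (1,0) [L1,L2,L3] — begin 0,0,0
after L1 α=0: [0, 0, 0]
after L2 α=1/3: [28, 206/3, 5/3]
after L3 α=3/4: [607/4, 1367/12, 851/12]
rounded: [152, 114, 71]

at x=0,y=1 over L1,L2,L3,L4:
after L1 α=1/6: [91/3, 104/3, 22]
after L2 α=1/7: [197/7, 356/7, 206/7]
after L3 α=1/2: [634/7, 1483/14, 943/7]
after L4 α=2/3: [3938/21, 6971/42, 4373/21]
rounded: [188, 166, 208]

query (0,0) [L1,L2,L3,L4] — begin 0,0,0
after L1 α=1/2: [73/2, 247/2, 201/2]
after L2 α=4/7: [2251/14, 299/2, 1083/14]
after L3 α=2/3: [1245/14, 1003/6, 2013/14]
after L4 α=2/3: [6313/42, 1435/18, 7753/42]
→ [150, 80, 185]


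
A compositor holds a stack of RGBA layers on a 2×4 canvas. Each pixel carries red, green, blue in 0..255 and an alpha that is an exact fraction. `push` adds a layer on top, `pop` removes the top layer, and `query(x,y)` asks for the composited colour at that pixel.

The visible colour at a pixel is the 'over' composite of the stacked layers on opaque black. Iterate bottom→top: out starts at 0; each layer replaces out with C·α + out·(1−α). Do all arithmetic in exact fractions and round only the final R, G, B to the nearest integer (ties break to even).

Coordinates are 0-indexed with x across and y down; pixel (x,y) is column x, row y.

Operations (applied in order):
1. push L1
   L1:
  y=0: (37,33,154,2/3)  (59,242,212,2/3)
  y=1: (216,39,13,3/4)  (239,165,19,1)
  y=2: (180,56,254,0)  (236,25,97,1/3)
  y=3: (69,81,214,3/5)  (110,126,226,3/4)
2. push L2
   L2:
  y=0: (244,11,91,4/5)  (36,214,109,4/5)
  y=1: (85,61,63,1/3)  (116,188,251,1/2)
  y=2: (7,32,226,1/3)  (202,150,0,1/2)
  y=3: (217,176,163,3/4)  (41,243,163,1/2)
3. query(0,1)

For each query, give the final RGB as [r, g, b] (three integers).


at x=0,y=1 over L1,L2:
L1 α=3/4: [162, 117/4, 39/4]
L2 α=1/3: [409/3, 239/6, 55/2]
rounded: [136, 40, 28]


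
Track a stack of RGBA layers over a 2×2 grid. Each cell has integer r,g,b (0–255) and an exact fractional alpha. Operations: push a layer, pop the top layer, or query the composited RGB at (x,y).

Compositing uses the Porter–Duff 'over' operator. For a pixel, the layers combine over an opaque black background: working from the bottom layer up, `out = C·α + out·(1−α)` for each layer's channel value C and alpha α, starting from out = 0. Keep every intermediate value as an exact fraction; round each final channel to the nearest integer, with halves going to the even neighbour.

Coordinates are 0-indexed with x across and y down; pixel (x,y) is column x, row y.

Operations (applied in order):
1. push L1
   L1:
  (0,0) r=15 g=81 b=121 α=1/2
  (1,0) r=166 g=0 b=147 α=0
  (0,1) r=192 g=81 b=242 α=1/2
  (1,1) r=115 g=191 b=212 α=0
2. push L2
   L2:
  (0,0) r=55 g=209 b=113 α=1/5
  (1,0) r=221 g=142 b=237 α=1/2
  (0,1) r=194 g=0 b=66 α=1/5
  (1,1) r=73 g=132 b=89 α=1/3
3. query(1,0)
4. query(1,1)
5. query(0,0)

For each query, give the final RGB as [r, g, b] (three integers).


(1,0) stack=L1,L2; from [0,0,0]:
after L1 α=0: [0, 0, 0]
after L2 α=1/2: [221/2, 71, 237/2]
→ [110, 71, 118]

at x=1,y=1 over L1,L2:
L1 α=0: [0, 0, 0]
L2 α=1/3: [73/3, 44, 89/3]
→ [24, 44, 30]

query (0,0) [L1,L2] — begin 0,0,0
after L1 α=1/2: [15/2, 81/2, 121/2]
after L2 α=1/5: [17, 371/5, 71]
→ [17, 74, 71]


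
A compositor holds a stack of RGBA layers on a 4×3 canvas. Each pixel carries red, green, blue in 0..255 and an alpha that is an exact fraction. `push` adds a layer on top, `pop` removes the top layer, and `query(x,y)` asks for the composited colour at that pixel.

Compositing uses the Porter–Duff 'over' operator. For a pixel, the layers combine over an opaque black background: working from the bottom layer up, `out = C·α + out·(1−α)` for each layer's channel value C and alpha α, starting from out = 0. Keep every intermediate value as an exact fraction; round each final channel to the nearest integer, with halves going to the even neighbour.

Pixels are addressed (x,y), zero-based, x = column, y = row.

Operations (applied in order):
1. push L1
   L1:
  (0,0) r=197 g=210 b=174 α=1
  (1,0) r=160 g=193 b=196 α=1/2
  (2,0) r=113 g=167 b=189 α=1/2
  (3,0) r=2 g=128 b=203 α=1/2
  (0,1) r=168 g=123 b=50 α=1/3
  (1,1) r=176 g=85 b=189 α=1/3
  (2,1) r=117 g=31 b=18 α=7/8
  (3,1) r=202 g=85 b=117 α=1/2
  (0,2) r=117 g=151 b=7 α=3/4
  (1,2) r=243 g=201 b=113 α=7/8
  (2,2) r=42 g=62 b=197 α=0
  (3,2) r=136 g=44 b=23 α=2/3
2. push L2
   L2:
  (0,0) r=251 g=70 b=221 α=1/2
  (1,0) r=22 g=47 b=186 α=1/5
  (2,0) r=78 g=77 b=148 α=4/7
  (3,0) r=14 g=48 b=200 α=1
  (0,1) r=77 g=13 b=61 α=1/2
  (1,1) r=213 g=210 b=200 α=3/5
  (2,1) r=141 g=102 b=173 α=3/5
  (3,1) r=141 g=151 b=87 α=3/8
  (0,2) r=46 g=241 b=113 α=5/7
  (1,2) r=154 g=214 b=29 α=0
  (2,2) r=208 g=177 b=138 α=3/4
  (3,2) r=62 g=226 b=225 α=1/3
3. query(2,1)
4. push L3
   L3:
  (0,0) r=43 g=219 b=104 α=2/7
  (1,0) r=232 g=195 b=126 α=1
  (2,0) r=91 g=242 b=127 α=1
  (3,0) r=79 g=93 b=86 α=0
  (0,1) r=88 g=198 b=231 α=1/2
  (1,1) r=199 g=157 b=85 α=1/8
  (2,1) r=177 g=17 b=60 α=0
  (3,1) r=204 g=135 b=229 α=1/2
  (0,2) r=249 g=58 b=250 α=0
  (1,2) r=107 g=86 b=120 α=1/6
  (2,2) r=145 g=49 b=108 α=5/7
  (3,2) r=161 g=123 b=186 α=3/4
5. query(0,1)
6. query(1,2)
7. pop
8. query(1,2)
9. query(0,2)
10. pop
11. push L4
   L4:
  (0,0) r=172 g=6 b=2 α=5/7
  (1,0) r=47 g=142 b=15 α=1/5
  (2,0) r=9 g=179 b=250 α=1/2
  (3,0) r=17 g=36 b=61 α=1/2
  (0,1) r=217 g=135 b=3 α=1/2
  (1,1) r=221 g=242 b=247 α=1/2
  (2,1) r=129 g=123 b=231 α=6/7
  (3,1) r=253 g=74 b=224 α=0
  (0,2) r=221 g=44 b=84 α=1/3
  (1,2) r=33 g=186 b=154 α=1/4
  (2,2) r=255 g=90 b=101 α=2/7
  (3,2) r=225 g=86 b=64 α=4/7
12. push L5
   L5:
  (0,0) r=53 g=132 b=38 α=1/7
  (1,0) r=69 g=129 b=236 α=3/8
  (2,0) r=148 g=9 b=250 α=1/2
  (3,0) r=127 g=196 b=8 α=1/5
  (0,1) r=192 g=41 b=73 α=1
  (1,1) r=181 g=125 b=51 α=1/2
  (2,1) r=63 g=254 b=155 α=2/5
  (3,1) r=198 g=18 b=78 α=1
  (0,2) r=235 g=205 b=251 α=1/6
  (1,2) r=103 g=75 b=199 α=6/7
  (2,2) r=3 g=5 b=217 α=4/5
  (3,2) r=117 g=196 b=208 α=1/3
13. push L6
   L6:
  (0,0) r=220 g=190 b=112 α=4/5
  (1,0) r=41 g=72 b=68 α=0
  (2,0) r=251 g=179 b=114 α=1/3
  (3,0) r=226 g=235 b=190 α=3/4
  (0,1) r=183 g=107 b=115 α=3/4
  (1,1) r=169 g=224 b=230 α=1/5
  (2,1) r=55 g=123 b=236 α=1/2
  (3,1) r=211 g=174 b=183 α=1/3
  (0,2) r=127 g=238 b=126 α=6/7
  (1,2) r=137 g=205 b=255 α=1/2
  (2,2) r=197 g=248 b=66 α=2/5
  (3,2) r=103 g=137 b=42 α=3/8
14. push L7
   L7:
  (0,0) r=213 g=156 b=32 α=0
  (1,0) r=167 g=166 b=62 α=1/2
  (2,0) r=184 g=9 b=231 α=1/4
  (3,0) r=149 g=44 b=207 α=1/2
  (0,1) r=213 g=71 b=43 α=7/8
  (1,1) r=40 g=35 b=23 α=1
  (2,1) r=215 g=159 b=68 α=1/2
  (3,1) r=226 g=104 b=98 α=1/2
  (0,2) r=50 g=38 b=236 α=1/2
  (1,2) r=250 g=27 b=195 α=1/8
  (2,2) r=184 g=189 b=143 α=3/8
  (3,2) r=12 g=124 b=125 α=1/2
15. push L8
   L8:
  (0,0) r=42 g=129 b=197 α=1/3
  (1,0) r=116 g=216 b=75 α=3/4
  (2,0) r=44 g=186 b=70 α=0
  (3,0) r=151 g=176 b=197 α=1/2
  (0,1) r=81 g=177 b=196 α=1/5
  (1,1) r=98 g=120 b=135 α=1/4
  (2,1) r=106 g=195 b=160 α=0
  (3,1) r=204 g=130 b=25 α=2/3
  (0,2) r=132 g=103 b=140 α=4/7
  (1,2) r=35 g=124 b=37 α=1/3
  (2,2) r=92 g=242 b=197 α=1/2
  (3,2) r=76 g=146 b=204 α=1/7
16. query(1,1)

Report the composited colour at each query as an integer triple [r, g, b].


(2,1) stack=L1,L2; from [0,0,0]:
L1 α=7/8: [819/8, 217/8, 63/4]
L2 α=3/5: [2511/20, 1441/20, 1101/10]
rounded: [126, 72, 110]

at x=0,y=1 over L1,L2,L3:
+L1 (α=1/3) → [56, 41, 50/3]
+L2 (α=1/2) → [133/2, 27, 233/6]
+L3 (α=1/2) → [309/4, 225/2, 1619/12]
rounded: [77, 112, 135]

at x=1,y=2 over L1,L2,L3:
after L1 α=7/8: [1701/8, 1407/8, 791/8]
after L2 α=0: [1701/8, 1407/8, 791/8]
after L3 α=1/6: [9361/48, 7723/48, 4915/48]
→ [195, 161, 102]

at x=1,y=2 over L1,L2:
L1 α=7/8: [1701/8, 1407/8, 791/8]
L2 α=0: [1701/8, 1407/8, 791/8]
rounded: [213, 176, 99]

(0,2) stack=L1,L2; from [0,0,0]:
L1 α=3/4: [351/4, 453/4, 21/4]
L2 α=5/7: [811/14, 409/2, 1151/14]
= [58, 204, 82]

at x=1,y=1 over L1,L4,L5,L6,L7,L8:
L1 α=1/3: [176/3, 85/3, 63]
L4 α=1/2: [839/6, 811/6, 155]
L5 α=1/2: [1925/12, 1561/12, 103]
L6 α=1/5: [2432/15, 2233/15, 642/5]
L7 α=1: [40, 35, 23]
L8 α=1/4: [109/2, 225/4, 51]
= [54, 56, 51]
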